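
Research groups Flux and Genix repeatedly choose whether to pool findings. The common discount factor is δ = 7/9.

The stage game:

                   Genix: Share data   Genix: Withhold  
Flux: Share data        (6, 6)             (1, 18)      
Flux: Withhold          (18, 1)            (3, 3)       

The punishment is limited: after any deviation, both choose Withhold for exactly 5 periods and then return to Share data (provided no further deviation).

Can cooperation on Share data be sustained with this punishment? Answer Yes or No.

No

IC: δ+…+δ^5 ≥ (18−6)/(6−3) = 4.
At δ = 7/9: partial sum = 2.5038 < 4.0000. Cooperation not sustainable.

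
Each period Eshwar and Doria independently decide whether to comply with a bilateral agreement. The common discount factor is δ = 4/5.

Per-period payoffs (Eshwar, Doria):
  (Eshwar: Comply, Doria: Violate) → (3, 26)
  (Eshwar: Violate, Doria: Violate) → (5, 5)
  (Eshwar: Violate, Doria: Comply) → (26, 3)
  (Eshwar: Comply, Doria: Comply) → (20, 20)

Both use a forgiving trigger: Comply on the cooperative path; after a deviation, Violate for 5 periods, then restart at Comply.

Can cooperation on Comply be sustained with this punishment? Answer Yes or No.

Yes

Comparing payoff streams over the 6 periods until play realigns: cooperate → 20(1+δ+…+δ^5); deviate → 26 + 5(δ+…+δ^5).
Cooperation is sustained iff (20−5)(δ+…+δ^5) ≥ 26−20.
δ+…+δ^5 = 4/5·(1−(4/5)^5)/(1−4/5) = 2.6893, and (26−20)/(20−5) = 0.4000.
2.6893 ≥ 0.4000, so cooperation is sustainable.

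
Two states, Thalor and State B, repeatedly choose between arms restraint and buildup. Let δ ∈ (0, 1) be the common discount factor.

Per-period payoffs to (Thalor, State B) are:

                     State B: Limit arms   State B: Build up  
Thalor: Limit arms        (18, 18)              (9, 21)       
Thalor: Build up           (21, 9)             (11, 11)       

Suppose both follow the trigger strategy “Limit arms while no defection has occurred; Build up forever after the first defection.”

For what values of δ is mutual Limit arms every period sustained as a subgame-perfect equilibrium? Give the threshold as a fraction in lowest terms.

Under grim trigger the critical discount factor is (T−C)/(T−P) with T = 21, C = 18, P = 11.
δ* = (21−18)/(21−11) = 3/10.

3/10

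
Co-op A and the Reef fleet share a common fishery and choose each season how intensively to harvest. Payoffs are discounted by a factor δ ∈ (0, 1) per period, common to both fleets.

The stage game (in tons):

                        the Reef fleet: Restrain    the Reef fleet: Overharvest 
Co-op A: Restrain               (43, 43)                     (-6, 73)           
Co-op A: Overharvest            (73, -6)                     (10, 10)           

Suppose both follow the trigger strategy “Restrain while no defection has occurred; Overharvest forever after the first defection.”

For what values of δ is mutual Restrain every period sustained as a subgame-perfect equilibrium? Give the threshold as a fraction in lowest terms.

10/21

Cooperation forever yields 43 each period: 43/(1−δ).
Deviating yields 73 once, then 10 forever: 73 + 10δ/(1−δ).
No profitable deviation requires 43/(1−δ) ≥ 73 + 10δ/(1−δ).
Multiplying by (1−δ): 43 ≥ 73(1−δ) + 10δ = 73 − 63δ.
So 63δ ≥ 30, i.e. δ ≥ 30/63 = 10/21.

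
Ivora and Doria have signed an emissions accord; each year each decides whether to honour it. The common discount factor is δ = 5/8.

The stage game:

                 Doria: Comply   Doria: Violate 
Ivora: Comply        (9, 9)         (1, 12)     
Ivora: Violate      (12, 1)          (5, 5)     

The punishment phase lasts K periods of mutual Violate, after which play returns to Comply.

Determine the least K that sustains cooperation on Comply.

No profitable deviation requires (9−5)(δ+…+δ^K) ≥ 12−9, i.e. δ+…+δ^K ≥ 3/4 ≈ 0.7500.
With δ = 5/8, the partial sums are K=1: 0.6250, K=2: 1.0156.
K = 2 is the first length at which the sum reaches 0.7500.

2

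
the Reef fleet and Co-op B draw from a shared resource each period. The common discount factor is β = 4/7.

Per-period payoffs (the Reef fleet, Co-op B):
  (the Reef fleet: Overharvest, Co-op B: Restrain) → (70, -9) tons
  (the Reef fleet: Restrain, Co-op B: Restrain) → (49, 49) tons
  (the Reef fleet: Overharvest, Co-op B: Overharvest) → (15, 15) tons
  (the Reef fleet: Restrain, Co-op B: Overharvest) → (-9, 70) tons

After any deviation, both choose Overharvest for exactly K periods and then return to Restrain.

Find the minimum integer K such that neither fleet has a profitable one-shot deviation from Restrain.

2

Need Σ_{k=1}^{K} β^k ≥ (70−49)/(49−15) = 0.6176 at β = 4/7.
At K = 1 the sum is 0.5714 < 0.6176; at K = 2 it is 0.8980 ≥ 0.6176.
So the minimum punishment length is K = 2.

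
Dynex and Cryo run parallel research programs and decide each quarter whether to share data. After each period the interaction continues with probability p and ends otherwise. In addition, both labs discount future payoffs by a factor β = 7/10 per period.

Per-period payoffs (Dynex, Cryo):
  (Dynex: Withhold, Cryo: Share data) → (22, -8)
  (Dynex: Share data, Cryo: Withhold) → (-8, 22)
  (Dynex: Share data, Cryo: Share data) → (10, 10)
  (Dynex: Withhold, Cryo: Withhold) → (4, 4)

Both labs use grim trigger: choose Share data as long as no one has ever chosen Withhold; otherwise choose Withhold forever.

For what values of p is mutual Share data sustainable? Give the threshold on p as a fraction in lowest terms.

Expected continuation weight on next period's payoff is β·p = 7/10·p, which plays the role of the discount factor.
Cooperation requires 7/10·p ≥ (22−10)/(22−4) = 2/3, hence p ≥ 20/21.

20/21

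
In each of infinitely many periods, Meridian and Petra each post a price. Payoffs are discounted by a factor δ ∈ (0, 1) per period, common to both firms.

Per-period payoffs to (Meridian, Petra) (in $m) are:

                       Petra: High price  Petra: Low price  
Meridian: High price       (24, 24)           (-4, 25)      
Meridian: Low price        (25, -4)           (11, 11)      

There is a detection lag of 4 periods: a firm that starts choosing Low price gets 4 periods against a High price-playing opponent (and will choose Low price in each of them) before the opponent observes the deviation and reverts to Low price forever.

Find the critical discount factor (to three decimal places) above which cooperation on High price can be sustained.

A deviator earns 25 for 4 periods, then 11 forever; cooperating earns 24 forever. Multiplying the IC by (1−δ):
24 ≥ 25(1−δ^4) + 11δ^4, so 14·δ^4 ≥ 1 and δ^4 ≥ 1/14.
δ ≥ (1/14)^(1/4) ≈ 0.517.

0.517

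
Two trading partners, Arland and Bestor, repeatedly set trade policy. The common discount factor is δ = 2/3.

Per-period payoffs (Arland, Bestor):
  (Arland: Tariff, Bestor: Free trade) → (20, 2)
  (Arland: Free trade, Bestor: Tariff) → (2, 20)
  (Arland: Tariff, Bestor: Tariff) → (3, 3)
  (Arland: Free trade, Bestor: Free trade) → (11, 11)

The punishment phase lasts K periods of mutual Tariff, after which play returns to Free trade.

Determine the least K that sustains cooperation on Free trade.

3

No profitable deviation requires (11−3)(δ+…+δ^K) ≥ 20−11, i.e. δ+…+δ^K ≥ 9/8 ≈ 1.1250.
With δ = 2/3, the partial sums are K=1: 0.6667, K=2: 1.1111, K=3: 1.4074.
K = 3 is the first length at which the sum reaches 1.1250.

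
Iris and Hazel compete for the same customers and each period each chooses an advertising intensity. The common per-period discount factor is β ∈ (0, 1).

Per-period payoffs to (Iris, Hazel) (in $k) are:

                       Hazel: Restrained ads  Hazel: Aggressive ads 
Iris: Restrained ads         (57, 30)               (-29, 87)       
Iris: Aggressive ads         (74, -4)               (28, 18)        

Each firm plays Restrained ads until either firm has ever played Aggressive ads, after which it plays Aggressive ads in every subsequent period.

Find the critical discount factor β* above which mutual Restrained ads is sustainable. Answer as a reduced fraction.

19/23

Iris's threshold: (74−57)/(74−28) = 17/46.
Hazel's threshold: (87−30)/(87−18) = 19/23.
17/46 < 19/23, so Hazel binds and β* = 19/23.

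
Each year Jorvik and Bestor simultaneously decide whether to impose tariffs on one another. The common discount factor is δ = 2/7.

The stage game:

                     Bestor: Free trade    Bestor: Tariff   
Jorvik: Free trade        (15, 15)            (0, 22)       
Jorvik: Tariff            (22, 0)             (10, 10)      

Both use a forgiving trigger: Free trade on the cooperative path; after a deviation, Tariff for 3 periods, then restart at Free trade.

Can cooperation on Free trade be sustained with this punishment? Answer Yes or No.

No

IC: δ+…+δ^3 ≥ (22−15)/(15−10) = 7/5.
At δ = 2/7: partial sum = 0.3907 < 1.4000. Cooperation not sustainable.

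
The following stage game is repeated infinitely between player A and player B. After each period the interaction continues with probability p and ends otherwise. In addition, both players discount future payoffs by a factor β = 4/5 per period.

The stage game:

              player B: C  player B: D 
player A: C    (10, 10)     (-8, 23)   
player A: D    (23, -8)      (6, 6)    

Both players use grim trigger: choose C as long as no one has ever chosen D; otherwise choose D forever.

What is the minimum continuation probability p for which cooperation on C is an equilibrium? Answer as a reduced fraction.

65/68

With continuation probability p and discount β, the effective per-period discount factor is βp.
Grim-trigger IC: βp ≥ (23−10)/(23−6) = 13/17.
So p ≥ (13/17)/(4/5) = 65/68.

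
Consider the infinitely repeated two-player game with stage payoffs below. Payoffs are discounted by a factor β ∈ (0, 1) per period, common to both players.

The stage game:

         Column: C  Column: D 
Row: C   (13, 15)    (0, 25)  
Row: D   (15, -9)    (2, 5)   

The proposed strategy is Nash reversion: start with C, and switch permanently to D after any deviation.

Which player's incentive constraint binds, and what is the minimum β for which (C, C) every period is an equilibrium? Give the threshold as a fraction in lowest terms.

For Row: deviation gain 15−13 = 2, per-period punishment loss 13−2 = 11. IC gives β ≥ 2/13.
For Column: gain 10, loss 10 per period, so β ≥ 10/20 = 1/2.
The tighter constraint is Column's, so cooperation needs β ≥ 1/2.

Column; β ≥ 1/2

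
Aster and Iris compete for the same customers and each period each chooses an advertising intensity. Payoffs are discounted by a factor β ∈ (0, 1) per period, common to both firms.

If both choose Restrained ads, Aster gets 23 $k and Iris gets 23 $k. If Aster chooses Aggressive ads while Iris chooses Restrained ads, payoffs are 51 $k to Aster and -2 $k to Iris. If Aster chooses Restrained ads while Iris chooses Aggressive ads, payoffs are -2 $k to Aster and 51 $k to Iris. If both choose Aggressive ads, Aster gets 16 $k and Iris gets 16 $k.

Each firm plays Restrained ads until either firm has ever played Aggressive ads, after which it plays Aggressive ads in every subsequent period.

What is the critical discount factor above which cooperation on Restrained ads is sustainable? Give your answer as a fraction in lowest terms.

One-period gain from deviating is 51 − 23 = 28. The loss is 23 − 16 = 7 in every subsequent period, with present value 7·β/(1−β).
Deviation is unprofitable when 7·β/(1−β) ≥ 28, i.e. β/(1−β) ≥ 4.
Equivalently β ≥ 28/(28+7) = 4/5.

4/5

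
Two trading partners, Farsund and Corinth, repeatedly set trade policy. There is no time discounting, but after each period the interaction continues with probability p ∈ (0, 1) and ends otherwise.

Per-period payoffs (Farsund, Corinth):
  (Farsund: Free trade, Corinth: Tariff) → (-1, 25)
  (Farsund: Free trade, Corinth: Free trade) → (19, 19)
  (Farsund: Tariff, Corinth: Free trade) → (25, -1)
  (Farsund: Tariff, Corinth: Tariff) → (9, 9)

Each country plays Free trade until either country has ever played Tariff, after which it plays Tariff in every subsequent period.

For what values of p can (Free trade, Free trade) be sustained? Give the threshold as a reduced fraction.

3/8

Expected cooperation value is 19 + p·19 + p²·19 + … = 19/(1−p); deviation gives 25 + p·9/(1−p).
19 ≥ 25(1−p) + 9p ⇒ 16p ≥ 6 ⇒ p ≥ 6/16 = 3/8.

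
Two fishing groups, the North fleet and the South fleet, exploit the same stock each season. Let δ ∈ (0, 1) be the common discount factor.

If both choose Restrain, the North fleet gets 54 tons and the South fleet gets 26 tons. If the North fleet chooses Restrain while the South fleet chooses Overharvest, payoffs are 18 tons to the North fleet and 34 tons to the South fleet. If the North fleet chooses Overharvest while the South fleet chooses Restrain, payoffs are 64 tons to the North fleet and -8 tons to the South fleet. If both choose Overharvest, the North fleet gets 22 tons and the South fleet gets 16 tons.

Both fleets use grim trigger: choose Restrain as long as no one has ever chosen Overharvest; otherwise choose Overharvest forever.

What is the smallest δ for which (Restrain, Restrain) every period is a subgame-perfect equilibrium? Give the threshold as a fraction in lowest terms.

the North fleet: cooperation gives 54 each period; deviation gives 64 once then 22 forever.
  54/(1−δ) ≥ 64 + 22δ/(1−δ) ⇒ δ ≥ 10/42 = 5/21.
the South fleet: cooperation gives 26 each period; deviation gives 34 once then 16 forever.
  δ ≥ 8/18 = 4/9.
Both must hold, so the binding constraint is the South fleet's: δ ≥ 4/9.

4/9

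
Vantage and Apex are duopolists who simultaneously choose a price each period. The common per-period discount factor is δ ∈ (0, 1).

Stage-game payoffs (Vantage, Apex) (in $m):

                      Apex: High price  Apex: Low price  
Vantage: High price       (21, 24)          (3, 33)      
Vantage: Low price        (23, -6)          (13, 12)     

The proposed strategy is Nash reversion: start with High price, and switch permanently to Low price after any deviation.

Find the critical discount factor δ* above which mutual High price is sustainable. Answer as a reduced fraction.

For Vantage: deviation gain 23−21 = 2, per-period punishment loss 21−13 = 8. IC gives δ ≥ 2/10 = 1/5.
For Apex: gain 9, loss 12 per period, so δ ≥ 9/21 = 3/7.
The tighter constraint is Apex's, so cooperation needs δ ≥ 3/7.

3/7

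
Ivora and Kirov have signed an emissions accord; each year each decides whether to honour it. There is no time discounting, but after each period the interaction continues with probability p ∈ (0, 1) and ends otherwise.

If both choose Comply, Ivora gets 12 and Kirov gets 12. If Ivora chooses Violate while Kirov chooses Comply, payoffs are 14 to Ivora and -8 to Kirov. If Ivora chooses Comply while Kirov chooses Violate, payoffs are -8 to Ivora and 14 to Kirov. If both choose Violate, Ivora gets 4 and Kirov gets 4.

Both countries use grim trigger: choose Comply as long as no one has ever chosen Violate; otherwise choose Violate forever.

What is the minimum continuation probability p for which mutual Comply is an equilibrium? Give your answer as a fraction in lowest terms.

1/5

With no time discounting, the continuation probability p plays the role of the discount factor.
Grim-trigger IC: 12/(1−p) ≥ 14 + 4p/(1−p) ⇒ p ≥ (14−12)/(14−4) = 1/5.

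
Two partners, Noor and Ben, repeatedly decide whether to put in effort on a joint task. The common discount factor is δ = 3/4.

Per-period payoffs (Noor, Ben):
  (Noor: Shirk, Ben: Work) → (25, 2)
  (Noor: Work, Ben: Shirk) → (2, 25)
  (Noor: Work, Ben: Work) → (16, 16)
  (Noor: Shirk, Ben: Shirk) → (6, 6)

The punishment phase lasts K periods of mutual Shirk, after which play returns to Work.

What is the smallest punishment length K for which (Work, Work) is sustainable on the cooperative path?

Need Σ_{k=1}^{K} δ^k ≥ (25−16)/(16−6) = 0.9000 at δ = 3/4.
At K = 1 the sum is 0.7500 < 0.9000; at K = 2 it is 1.3125 ≥ 0.9000.
So the minimum punishment length is K = 2.

2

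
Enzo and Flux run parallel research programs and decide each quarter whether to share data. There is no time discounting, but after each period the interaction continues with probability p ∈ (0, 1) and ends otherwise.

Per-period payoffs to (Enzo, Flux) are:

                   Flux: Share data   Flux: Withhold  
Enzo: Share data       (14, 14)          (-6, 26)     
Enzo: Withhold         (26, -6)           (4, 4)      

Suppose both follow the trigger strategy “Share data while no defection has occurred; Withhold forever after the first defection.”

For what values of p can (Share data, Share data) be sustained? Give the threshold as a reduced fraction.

6/11

Expected cooperation value is 14 + p·14 + p²·14 + … = 14/(1−p); deviation gives 26 + p·4/(1−p).
14 ≥ 26(1−p) + 4p ⇒ 22p ≥ 12 ⇒ p ≥ 12/22 = 6/11.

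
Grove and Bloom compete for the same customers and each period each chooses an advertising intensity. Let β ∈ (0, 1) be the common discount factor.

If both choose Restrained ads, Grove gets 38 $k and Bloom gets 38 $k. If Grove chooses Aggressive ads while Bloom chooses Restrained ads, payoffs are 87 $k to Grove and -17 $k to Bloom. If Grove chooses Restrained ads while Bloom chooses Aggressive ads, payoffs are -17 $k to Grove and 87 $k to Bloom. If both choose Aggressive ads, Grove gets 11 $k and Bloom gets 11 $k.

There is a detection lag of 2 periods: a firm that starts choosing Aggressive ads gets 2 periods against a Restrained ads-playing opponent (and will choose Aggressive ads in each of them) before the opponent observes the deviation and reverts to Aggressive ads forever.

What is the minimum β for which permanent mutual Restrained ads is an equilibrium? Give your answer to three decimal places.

The best deviation is to choose Aggressive ads for all 2 undetected periods, earning 87 each, then 11 forever once detected.
Deviation value: 87(1−β^2)/(1−β) + 11β^2/(1−β); cooperation value: 38/(1−β).
IC: 38 ≥ 87(1−β^2) + 11β^2 = 87 − 76β^2.
So β^2 ≥ 49/76, giving β ≥ (49/76)^(1/2) ≈ 0.803.

0.803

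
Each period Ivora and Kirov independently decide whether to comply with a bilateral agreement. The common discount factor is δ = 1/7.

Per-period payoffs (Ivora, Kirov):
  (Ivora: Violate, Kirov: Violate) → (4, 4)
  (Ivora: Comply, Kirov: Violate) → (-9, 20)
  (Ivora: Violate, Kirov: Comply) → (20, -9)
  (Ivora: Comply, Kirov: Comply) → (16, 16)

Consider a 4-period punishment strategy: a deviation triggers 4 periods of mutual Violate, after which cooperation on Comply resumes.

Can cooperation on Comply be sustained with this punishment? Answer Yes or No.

No

Comparing payoff streams over the 5 periods until play realigns: cooperate → 16(1+δ+…+δ^4); deviate → 20 + 4(δ+…+δ^4).
Cooperation is sustained iff (16−4)(δ+…+δ^4) ≥ 20−16.
δ+…+δ^4 = 1/7·(1−(1/7)^4)/(1−1/7) = 0.1666, and (20−16)/(16−4) = 0.3333.
0.1666 < 0.3333, so cooperation is not sustainable.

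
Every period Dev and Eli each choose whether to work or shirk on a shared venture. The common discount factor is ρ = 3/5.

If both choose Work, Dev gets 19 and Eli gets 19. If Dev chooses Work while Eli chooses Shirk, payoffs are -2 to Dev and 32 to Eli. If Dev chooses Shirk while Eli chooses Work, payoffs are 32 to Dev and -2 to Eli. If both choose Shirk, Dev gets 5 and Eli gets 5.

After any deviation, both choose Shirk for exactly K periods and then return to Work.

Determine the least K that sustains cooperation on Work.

2

No profitable deviation requires (19−5)(ρ+…+ρ^K) ≥ 32−19, i.e. ρ+…+ρ^K ≥ 13/14 ≈ 0.9286.
With ρ = 3/5, the partial sums are K=1: 0.6000, K=2: 0.9600.
K = 2 is the first length at which the sum reaches 0.9286.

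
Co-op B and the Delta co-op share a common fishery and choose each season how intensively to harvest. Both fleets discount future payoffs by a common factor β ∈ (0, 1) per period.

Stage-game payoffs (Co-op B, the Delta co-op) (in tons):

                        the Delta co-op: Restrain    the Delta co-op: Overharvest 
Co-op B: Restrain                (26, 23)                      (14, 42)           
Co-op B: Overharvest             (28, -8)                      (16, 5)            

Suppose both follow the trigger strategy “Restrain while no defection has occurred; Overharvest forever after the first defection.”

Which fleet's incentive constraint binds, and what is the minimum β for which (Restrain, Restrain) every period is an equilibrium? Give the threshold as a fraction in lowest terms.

the Delta co-op; β ≥ 19/37

Co-op B's threshold: (28−26)/(28−16) = 1/6.
the Delta co-op's threshold: (42−23)/(42−5) = 19/37.
1/6 < 19/37, so the Delta co-op binds and β* = 19/37.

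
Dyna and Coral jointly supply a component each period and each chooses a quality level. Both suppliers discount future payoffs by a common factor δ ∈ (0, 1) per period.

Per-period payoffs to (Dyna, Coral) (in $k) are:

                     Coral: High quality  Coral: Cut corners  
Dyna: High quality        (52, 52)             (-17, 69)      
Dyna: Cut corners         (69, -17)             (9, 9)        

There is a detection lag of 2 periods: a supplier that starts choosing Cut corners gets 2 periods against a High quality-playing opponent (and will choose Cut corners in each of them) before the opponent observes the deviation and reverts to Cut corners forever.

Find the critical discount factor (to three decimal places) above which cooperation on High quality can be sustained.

The best deviation is to choose Cut corners for all 2 undetected periods, earning 69 each, then 9 forever once detected.
Deviation value: 69(1−δ^2)/(1−δ) + 9δ^2/(1−δ); cooperation value: 52/(1−δ).
IC: 52 ≥ 69(1−δ^2) + 9δ^2 = 69 − 60δ^2.
So δ^2 ≥ 17/60, giving δ ≥ (17/60)^(1/2) ≈ 0.532.

0.532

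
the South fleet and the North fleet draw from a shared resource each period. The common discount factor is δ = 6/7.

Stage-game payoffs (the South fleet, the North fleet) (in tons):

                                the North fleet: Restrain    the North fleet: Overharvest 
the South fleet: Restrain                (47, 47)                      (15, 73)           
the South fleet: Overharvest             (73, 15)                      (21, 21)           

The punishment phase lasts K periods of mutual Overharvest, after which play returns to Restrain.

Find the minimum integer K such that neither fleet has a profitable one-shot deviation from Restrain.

Need Σ_{k=1}^{K} δ^k ≥ (73−47)/(47−21) = 1.0000 at δ = 6/7.
At K = 1 the sum is 0.8571 < 1.0000; at K = 2 it is 1.5918 ≥ 1.0000.
So the minimum punishment length is K = 2.

2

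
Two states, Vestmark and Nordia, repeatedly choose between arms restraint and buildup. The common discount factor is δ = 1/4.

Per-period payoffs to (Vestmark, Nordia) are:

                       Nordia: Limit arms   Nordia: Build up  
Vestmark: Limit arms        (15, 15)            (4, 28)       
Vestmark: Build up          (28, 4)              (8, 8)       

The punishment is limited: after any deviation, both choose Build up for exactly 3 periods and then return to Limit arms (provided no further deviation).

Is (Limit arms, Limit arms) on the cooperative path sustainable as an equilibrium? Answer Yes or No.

No

A one-shot deviation gives 28 now, then 8 for 3 periods, then back to 15.
Gain from deviating: (28−15) today; loss: (15−8) in each of the next 3 periods.
No-deviation condition: (15−8)(δ+…+δ^3) ≥ 28−15, i.e. δ+…+δ^3 ≥ 13/7.
At δ = 1/4: δ+…+δ^3 = 0.3281 < 1.8571.
So cooperation is not sustainable.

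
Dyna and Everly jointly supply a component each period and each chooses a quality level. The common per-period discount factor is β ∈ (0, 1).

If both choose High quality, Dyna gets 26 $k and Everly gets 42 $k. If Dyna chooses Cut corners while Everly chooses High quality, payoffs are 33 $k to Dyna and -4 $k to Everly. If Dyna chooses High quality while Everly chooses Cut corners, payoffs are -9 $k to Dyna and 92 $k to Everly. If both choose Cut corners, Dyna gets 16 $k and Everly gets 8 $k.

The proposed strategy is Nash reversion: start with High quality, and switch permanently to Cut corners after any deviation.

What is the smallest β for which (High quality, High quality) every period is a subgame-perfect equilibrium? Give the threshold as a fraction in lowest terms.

25/42

For Dyna: deviation gain 33−26 = 7, per-period punishment loss 26−16 = 10. IC gives β ≥ 7/17.
For Everly: gain 50, loss 34 per period, so β ≥ 50/84 = 25/42.
The tighter constraint is Everly's, so cooperation needs β ≥ 25/42.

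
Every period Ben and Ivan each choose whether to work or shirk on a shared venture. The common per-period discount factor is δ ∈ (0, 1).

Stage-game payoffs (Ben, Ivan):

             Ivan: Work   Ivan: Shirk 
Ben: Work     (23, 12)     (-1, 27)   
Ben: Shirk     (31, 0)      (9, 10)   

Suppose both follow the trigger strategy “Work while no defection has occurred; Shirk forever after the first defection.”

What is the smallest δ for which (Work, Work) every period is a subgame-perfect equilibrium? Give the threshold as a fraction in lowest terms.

15/17

For Ben: deviation gain 31−23 = 8, per-period punishment loss 23−9 = 14. IC gives δ ≥ 8/22 = 4/11.
For Ivan: gain 15, loss 2 per period, so δ ≥ 15/17.
The tighter constraint is Ivan's, so cooperation needs δ ≥ 15/17.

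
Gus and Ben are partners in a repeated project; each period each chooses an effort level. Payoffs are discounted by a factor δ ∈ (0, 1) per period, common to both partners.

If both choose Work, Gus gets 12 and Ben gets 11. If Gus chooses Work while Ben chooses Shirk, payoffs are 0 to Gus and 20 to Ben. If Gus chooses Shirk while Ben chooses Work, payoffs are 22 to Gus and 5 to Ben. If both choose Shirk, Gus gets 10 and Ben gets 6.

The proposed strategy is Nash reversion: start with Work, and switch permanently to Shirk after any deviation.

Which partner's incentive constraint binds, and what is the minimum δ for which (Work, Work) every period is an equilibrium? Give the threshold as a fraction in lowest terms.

Gus; δ ≥ 5/6

Gus: cooperation gives 12 each period; deviation gives 22 once then 10 forever.
  12/(1−δ) ≥ 22 + 10δ/(1−δ) ⇒ δ ≥ 10/12 = 5/6.
Ben: cooperation gives 11 each period; deviation gives 20 once then 6 forever.
  δ ≥ 9/14.
Both must hold, so the binding constraint is Gus's: δ ≥ 5/6.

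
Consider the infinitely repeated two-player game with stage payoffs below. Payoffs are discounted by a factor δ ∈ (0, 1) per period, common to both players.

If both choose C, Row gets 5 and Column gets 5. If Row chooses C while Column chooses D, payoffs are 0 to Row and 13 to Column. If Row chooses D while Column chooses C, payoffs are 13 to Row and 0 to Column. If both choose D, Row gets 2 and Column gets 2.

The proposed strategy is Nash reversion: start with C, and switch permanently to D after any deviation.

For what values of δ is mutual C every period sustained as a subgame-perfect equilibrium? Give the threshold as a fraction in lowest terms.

Under grim trigger the critical discount factor is (T−C)/(T−P) with T = 13, C = 5, P = 2.
δ* = (13−5)/(13−2) = 8/11.

8/11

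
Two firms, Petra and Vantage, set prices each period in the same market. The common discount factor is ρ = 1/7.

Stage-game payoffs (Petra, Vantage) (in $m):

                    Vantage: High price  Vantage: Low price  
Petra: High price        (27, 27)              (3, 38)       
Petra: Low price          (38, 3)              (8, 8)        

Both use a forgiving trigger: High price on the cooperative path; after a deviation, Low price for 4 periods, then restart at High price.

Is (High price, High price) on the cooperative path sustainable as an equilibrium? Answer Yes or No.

No

Comparing payoff streams over the 5 periods until play realigns: cooperate → 27(1+ρ+…+ρ^4); deviate → 38 + 8(ρ+…+ρ^4).
Cooperation is sustained iff (27−8)(ρ+…+ρ^4) ≥ 38−27.
ρ+…+ρ^4 = 1/7·(1−(1/7)^4)/(1−1/7) = 0.1666, and (38−27)/(27−8) = 0.5789.
0.1666 < 0.5789, so cooperation is not sustainable.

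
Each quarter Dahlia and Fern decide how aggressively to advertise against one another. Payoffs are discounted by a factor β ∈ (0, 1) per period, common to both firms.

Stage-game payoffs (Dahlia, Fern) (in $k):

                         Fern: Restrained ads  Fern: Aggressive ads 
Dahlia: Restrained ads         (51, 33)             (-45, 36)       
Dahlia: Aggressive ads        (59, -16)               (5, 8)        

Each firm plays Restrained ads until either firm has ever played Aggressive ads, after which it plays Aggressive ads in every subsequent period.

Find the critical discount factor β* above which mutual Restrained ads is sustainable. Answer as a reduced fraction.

Dahlia: cooperation gives 51 each period; deviation gives 59 once then 5 forever.
  51/(1−β) ≥ 59 + 5β/(1−β) ⇒ β ≥ 8/54 = 4/27.
Fern: cooperation gives 33 each period; deviation gives 36 once then 8 forever.
  β ≥ 3/28.
Both must hold, so the binding constraint is Dahlia's: β ≥ 4/27.

4/27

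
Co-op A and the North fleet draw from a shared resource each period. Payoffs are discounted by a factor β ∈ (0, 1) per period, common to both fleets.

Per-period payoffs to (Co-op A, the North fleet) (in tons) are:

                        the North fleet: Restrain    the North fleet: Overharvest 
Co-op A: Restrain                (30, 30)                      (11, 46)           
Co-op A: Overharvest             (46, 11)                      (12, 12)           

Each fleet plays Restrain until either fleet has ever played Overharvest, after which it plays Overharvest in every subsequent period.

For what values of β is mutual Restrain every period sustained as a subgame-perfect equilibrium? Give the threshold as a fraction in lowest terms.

8/17

One-period gain from deviating is 46 − 30 = 16. The loss is 30 − 12 = 18 in every subsequent period, with present value 18·β/(1−β).
Deviation is unprofitable when 18·β/(1−β) ≥ 16, i.e. β/(1−β) ≥ 8/9.
Equivalently β ≥ 16/(16+18) = 8/17.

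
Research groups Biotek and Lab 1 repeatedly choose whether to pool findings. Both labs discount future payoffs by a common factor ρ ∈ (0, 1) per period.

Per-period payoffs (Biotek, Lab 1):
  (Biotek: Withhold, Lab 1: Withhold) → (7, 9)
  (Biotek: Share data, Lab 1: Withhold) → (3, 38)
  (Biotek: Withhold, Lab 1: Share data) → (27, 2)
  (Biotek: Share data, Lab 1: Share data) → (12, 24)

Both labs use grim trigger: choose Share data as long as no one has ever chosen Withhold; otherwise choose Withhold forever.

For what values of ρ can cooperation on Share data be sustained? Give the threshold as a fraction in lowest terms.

3/4

For Biotek: deviation gain 27−12 = 15, per-period punishment loss 12−7 = 5. IC gives ρ ≥ 15/20 = 3/4.
For Lab 1: gain 14, loss 15 per period, so ρ ≥ 14/29.
The tighter constraint is Biotek's, so cooperation needs ρ ≥ 3/4.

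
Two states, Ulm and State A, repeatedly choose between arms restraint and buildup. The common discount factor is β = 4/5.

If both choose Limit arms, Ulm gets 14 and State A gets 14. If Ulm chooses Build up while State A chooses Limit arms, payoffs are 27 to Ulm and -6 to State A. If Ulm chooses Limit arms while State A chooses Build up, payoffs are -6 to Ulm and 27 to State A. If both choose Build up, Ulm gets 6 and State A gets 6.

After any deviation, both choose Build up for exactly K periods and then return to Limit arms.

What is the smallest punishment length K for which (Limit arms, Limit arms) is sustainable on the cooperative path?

Need Σ_{k=1}^{K} β^k ≥ (27−14)/(14−6) = 1.6250 at β = 4/5.
At K = 2 the sum is 1.4400 < 1.6250; at K = 3 it is 1.9520 ≥ 1.6250.
So the minimum punishment length is K = 3.

3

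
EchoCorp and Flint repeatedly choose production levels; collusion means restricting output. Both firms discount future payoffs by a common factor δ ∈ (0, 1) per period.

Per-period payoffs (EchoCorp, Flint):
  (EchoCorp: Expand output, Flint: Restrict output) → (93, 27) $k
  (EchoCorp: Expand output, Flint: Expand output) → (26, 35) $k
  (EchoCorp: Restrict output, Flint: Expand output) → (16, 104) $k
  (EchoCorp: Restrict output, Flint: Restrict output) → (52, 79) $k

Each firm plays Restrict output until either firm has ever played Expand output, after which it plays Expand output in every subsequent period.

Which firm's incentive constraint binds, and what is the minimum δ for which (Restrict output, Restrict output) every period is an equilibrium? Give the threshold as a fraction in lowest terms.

EchoCorp; δ ≥ 41/67

For EchoCorp: deviation gain 93−52 = 41, per-period punishment loss 52−26 = 26. IC gives δ ≥ 41/67.
For Flint: gain 25, loss 44 per period, so δ ≥ 25/69.
The tighter constraint is EchoCorp's, so cooperation needs δ ≥ 41/67.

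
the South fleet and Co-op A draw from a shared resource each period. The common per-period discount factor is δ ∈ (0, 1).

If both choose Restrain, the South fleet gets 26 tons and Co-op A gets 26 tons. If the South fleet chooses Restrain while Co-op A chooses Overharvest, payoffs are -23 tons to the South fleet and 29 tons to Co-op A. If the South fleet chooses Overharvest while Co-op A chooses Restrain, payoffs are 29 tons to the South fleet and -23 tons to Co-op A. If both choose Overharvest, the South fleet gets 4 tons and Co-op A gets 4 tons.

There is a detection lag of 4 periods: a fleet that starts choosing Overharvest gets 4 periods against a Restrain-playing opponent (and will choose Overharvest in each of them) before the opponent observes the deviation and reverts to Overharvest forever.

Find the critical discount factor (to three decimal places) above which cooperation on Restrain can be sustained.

0.589

Deviating for the 4 undetected periods gains 29−26 = 3 per period over cooperation, then loses 26−4 = 22 per period forever once punishment starts.
Gain: 3(1 + δ + … + δ^3); loss: 22·δ^4/(1−δ).
No profitable deviation ⇔ 3(1−δ^4) ≤ 22·δ^4, i.e. δ^4 ≥ 3/(3+22) = 3/25.
Hence δ ≥ (3/25)^(1/4) ≈ 0.589.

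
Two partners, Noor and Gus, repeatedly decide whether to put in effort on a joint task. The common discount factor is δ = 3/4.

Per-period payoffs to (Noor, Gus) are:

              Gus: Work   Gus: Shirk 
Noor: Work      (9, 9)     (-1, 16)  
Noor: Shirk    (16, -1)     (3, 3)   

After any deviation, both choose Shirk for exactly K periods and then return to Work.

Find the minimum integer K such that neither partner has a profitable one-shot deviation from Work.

2

IC: δ(1−δ^K)/(1−δ) ≥ (16−9)/(9−3) = 7/6.
With δ = 3/4: need 1 − δ^K ≥ 7/6·(1−3/4)/(3/4), i.e. δ^K ≤ 0.6111.
Since (3/4)^1 = 0.7500 and (3/4)^2 = 0.5625, the smallest such K is 2.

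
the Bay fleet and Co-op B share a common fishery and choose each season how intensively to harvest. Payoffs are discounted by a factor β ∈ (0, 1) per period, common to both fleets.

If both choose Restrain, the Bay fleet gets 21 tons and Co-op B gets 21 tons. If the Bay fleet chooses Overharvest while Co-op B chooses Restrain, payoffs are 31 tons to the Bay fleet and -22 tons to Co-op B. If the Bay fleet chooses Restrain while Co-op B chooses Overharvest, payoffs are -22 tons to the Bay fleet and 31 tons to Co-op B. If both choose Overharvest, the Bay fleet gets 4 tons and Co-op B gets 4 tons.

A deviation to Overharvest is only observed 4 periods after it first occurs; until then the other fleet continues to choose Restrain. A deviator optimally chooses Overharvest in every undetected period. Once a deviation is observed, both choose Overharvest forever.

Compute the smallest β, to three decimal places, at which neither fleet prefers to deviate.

0.780

A deviator earns 31 for 4 periods, then 4 forever; cooperating earns 21 forever. Multiplying the IC by (1−β):
21 ≥ 31(1−β^4) + 4β^4, so 27·β^4 ≥ 10 and β^4 ≥ 10/27.
β ≥ (10/27)^(1/4) ≈ 0.780.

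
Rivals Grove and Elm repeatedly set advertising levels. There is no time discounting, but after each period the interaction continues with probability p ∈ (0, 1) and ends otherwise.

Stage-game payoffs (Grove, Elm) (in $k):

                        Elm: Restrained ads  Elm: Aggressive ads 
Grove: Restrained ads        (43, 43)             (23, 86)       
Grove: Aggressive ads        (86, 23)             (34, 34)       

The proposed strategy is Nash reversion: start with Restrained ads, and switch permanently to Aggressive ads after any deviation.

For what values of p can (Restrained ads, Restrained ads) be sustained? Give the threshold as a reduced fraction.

43/52

Expected cooperation value is 43 + p·43 + p²·43 + … = 43/(1−p); deviation gives 86 + p·34/(1−p).
43 ≥ 86(1−p) + 34p ⇒ 52p ≥ 43 ⇒ p ≥ 43/52.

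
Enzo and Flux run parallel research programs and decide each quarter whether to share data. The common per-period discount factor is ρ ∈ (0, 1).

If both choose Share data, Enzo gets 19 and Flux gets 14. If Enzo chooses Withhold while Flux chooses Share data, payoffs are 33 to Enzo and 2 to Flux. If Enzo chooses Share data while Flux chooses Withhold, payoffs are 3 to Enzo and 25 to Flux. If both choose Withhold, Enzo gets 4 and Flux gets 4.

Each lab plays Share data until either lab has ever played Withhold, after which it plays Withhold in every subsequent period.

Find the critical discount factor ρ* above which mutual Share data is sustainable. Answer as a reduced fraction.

Enzo's threshold: (33−19)/(33−4) = 14/29.
Flux's threshold: (25−14)/(25−4) = 11/21.
14/29 < 11/21, so Flux binds and ρ* = 11/21.

11/21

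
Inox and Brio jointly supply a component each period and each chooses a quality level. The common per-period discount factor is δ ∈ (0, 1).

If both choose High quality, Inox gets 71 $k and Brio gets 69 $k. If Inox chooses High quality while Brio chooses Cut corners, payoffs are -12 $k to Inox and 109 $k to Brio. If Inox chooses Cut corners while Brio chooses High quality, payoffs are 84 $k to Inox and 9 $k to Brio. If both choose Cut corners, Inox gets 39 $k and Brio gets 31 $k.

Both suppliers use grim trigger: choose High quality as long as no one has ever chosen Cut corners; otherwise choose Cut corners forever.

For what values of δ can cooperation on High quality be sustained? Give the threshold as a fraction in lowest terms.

20/39

Inox's threshold: (84−71)/(84−39) = 13/45.
Brio's threshold: (109−69)/(109−31) = 20/39.
13/45 < 20/39, so Brio binds and δ* = 20/39.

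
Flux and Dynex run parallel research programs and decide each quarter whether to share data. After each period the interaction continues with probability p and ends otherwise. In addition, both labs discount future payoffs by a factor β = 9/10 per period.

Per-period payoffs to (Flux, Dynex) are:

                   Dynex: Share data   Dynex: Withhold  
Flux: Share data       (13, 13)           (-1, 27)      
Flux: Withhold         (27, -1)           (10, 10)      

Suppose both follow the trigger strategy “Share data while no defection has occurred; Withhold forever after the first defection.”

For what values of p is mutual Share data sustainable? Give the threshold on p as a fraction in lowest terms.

With continuation probability p and discount β, the effective per-period discount factor is βp.
Grim-trigger IC: βp ≥ (27−13)/(27−10) = 14/17.
So p ≥ (14/17)/(9/10) = 140/153.

140/153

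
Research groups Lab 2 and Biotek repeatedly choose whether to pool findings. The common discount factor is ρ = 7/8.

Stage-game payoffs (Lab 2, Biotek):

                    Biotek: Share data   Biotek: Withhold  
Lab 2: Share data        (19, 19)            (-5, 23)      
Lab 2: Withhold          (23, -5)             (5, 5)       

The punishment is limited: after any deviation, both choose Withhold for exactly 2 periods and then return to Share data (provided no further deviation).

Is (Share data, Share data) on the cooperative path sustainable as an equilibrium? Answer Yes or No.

IC: ρ+…+ρ^2 ≥ (23−19)/(19−5) = 2/7.
At ρ = 7/8: partial sum = 1.6406 ≥ 0.2857. Cooperation sustainable.

Yes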